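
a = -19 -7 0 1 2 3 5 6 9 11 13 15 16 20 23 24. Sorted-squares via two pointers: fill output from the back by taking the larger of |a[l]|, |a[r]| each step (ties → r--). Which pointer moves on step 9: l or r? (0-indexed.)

r

l=0 r=15: |-19|<=|24| out[15]=576, r--
l=0 r=14: |-19|<=|23| out[14]=529, r--
l=0 r=13: |-19|<=|20| out[13]=400, r--
l=0 r=12: |-19|>|16| out[12]=361, l++
l=1 r=12: |-7|<=|16| out[11]=256, r--
l=1 r=11: |-7|<=|15| out[10]=225, r--
l=1 r=10: |-7|<=|13| out[9]=169, r--
l=1 r=9: |-7|<=|11| out[8]=121, r--
l=1 r=8: |-7|<=|9| out[7]=81, r--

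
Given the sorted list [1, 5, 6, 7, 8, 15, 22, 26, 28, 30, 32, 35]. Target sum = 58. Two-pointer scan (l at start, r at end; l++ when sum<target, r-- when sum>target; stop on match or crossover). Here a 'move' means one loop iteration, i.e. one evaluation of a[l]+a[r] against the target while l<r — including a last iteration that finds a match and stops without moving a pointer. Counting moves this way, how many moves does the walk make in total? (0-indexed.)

9 moves

[0,11] 1+35=36 <58 → l++
[1,11] 5+35=40 <58 → l++
[2,11] 6+35=41 <58 → l++
[3,11] 7+35=42 <58 → l++
[4,11] 8+35=43 <58 → l++
[5,11] 15+35=50 <58 → l++
[6,11] 22+35=57 <58 → l++
[7,11] 26+35=61 >58 → r--
[7,10] 26+32=58 → found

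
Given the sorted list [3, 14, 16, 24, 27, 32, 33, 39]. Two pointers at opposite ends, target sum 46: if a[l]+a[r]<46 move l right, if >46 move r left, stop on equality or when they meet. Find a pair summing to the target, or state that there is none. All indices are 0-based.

(14, 32)

[0,7] 3+39=42 <46 → l++
[1,7] 14+39=53 >46 → r--
[1,6] 14+33=47 >46 → r--
[1,5] 14+32=46 → found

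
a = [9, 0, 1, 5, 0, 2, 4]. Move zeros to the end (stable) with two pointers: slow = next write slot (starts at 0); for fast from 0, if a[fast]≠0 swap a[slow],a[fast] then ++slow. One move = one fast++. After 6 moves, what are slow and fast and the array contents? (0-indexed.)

slow=0 fast=0: a[fast]=9≠0 swap→a[0]=9, slow++,fast++
slow=1 fast=1: a[fast]=0, fast++
slow=1 fast=2: a[fast]=1≠0 swap→a[1]=1, slow++,fast++
slow=2 fast=3: a[fast]=5≠0 swap→a[2]=5, slow++,fast++
slow=3 fast=4: a[fast]=0, fast++
slow=3 fast=5: a[fast]=2≠0 swap→a[3]=2, slow++,fast++

slow=4, fast=6, a=[9, 1, 5, 2, 0, 0, 4]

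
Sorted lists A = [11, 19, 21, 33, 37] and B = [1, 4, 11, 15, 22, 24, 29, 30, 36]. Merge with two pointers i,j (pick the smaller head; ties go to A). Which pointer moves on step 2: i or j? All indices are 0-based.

i=0 j=0: A[i]=11>B[j]=1 take 1, j++
i=0 j=1: A[i]=11>B[j]=4 take 4, j++

j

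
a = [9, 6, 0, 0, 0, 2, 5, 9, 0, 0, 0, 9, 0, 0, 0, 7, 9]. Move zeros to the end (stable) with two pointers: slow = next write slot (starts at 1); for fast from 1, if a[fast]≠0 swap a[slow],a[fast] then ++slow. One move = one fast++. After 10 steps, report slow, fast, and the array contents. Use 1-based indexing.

slow=1 fast=1: a[fast]=9≠0 swap→a[1]=9, slow++,fast++
slow=2 fast=2: a[fast]=6≠0 swap→a[2]=6, slow++,fast++
slow=3 fast=3: a[fast]=0, fast++
slow=3 fast=4: a[fast]=0, fast++
slow=3 fast=5: a[fast]=0, fast++
slow=3 fast=6: a[fast]=2≠0 swap→a[3]=2, slow++,fast++
slow=4 fast=7: a[fast]=5≠0 swap→a[4]=5, slow++,fast++
slow=5 fast=8: a[fast]=9≠0 swap→a[5]=9, slow++,fast++
slow=6 fast=9: a[fast]=0, fast++
slow=6 fast=10: a[fast]=0, fast++

slow=6, fast=11, a=[9, 6, 2, 5, 9, 0, 0, 0, 0, 0, 0, 9, 0, 0, 0, 7, 9]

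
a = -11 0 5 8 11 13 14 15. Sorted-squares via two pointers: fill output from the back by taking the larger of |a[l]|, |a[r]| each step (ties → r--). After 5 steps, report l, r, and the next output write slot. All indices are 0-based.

l=1, r=3, next write slot=2

[0,7] |-11|<=|15| out[7]=225 → r--
[0,6] |-11|<=|14| out[6]=196 → r--
[0,5] |-11|<=|13| out[5]=169 → r--
[0,4] |-11|<=|11| out[4]=121 → r--
[0,3] |-11|>|8| out[3]=121 → l++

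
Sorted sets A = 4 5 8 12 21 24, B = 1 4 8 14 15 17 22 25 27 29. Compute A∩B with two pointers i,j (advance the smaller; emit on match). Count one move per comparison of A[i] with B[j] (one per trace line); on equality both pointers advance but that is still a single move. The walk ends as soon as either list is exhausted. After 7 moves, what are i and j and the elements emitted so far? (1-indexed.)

i=5, j=6, emitted=[4, 8]

[i=1,j=1] 4>1 → j++
[i=1,j=2] 4==4 emit → i++,j++
[i=2,j=3] 5<8 → i++
[i=3,j=3] 8==8 emit → i++,j++
[i=4,j=4] 12<14 → i++
[i=5,j=4] 21>14 → j++
[i=5,j=5] 21>15 → j++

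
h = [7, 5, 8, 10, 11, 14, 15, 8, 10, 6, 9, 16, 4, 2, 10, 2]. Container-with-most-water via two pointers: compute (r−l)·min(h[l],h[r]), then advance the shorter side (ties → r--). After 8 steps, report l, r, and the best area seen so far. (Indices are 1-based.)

l=5, r=12, best area=110

l=1 r=16: min(7,2)*15=30 best=30 *, r--
l=1 r=15: min(7,10)*14=98 best=98 *, l++
l=2 r=15: min(5,10)*13=65 best=98, l++
l=3 r=15: min(8,10)*12=96 best=98, l++
l=4 r=15: min(10,10)*11=110 best=110 *, r--
l=4 r=14: min(10,2)*10=20 best=110, r--
l=4 r=13: min(10,4)*9=36 best=110, r--
l=4 r=12: min(10,16)*8=80 best=110, l++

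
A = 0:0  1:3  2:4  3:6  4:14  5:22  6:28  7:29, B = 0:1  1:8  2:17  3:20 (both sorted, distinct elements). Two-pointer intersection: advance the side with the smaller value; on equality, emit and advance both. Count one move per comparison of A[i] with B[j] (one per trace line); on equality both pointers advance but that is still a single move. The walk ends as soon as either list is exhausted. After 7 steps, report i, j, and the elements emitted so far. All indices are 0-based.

i=5, j=2, emitted=[]

[i=0,j=0] 0<1 → i++
[i=1,j=0] 3>1 → j++
[i=1,j=1] 3<8 → i++
[i=2,j=1] 4<8 → i++
[i=3,j=1] 6<8 → i++
[i=4,j=1] 14>8 → j++
[i=4,j=2] 14<17 → i++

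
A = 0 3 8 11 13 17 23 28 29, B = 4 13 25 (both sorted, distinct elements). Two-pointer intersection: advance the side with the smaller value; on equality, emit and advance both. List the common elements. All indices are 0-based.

i=0 j=0: 0<4, i++
i=1 j=0: 3<4, i++
i=2 j=0: 8>4, j++
i=2 j=1: 8<13, i++
i=3 j=1: 11<13, i++
i=4 j=1: 13==13 emit, i++,j++
i=5 j=2: 17<25, i++
i=6 j=2: 23<25, i++
i=7 j=2: 28>25, j++

intersection = [13]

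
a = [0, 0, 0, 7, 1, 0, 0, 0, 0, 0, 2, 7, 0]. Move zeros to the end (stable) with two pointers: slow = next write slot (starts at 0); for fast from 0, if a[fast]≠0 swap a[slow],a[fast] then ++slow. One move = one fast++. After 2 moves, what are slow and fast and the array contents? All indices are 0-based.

(s=0,f=0) a[fast]=0 → fast++
(s=0,f=1) a[fast]=0 → fast++

slow=0, fast=2, a=[0, 0, 0, 7, 1, 0, 0, 0, 0, 0, 2, 7, 0]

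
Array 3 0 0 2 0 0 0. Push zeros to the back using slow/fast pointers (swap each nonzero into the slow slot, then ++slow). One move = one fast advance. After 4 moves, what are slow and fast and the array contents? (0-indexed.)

slow=2, fast=4, a=[3, 2, 0, 0, 0, 0, 0]

(s=0,f=0) a[fast]=3≠0 swap→a[0]=3 → slow++,fast++
(s=1,f=1) a[fast]=0 → fast++
(s=1,f=2) a[fast]=0 → fast++
(s=1,f=3) a[fast]=2≠0 swap→a[1]=2 → slow++,fast++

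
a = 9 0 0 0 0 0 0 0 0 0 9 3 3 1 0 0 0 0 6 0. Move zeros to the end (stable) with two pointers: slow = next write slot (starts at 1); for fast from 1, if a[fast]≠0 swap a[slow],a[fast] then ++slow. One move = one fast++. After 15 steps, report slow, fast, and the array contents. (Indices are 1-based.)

slow=6, fast=16, a=[9, 9, 3, 3, 1, 0, 0, 0, 0, 0, 0, 0, 0, 0, 0, 0, 0, 0, 6, 0]

(s=1,f=1) a[fast]=9≠0 swap→a[1]=9 → slow++,fast++
(s=2,f=2) a[fast]=0 → fast++
(s=2,f=3) a[fast]=0 → fast++
(s=2,f=4) a[fast]=0 → fast++
(s=2,f=5) a[fast]=0 → fast++
(s=2,f=6) a[fast]=0 → fast++
(s=2,f=7) a[fast]=0 → fast++
(s=2,f=8) a[fast]=0 → fast++
(s=2,f=9) a[fast]=0 → fast++
(s=2,f=10) a[fast]=0 → fast++
(s=2,f=11) a[fast]=9≠0 swap→a[2]=9 → slow++,fast++
(s=3,f=12) a[fast]=3≠0 swap→a[3]=3 → slow++,fast++
(s=4,f=13) a[fast]=3≠0 swap→a[4]=3 → slow++,fast++
(s=5,f=14) a[fast]=1≠0 swap→a[5]=1 → slow++,fast++
(s=6,f=15) a[fast]=0 → fast++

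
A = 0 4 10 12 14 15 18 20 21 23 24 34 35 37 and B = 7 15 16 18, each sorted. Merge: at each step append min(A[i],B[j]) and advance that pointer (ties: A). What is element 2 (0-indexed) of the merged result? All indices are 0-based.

i=0 j=0: A[i]=0<=B[j]=7 take 0, i++
i=1 j=0: A[i]=4<=B[j]=7 take 4, i++
i=2 j=0: A[i]=10>B[j]=7 take 7, j++
i=2 j=1: A[i]=10<=B[j]=15 take 10, i++
i=3 j=1: A[i]=12<=B[j]=15 take 12, i++
i=4 j=1: A[i]=14<=B[j]=15 take 14, i++
i=5 j=1: A[i]=15<=B[j]=15 take 15, i++
i=6 j=1: A[i]=18>B[j]=15 take 15, j++
i=6 j=2: A[i]=18>B[j]=16 take 16, j++
i=6 j=3: A[i]=18<=B[j]=18 take 18, i++
i=7 j=3: A[i]=20>B[j]=18 take 18, j++
i=7 j=4: B done, take A[i]=20, i++
i=8 j=4: B done, take A[i]=21, i++
i=9 j=4: B done, take A[i]=23, i++
i=10 j=4: B done, take A[i]=24, i++
i=11 j=4: B done, take A[i]=34, i++
i=12 j=4: B done, take A[i]=35, i++
i=13 j=4: B done, take A[i]=37, i++

merged[2] = 7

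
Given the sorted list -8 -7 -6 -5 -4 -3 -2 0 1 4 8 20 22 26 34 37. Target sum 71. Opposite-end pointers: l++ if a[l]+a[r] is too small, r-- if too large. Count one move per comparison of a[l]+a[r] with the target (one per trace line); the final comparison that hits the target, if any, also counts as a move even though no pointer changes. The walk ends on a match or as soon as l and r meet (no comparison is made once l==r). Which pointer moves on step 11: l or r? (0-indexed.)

[0,15] -8+37=29 <71 → l++
[1,15] -7+37=30 <71 → l++
[2,15] -6+37=31 <71 → l++
[3,15] -5+37=32 <71 → l++
[4,15] -4+37=33 <71 → l++
[5,15] -3+37=34 <71 → l++
[6,15] -2+37=35 <71 → l++
[7,15] 0+37=37 <71 → l++
[8,15] 1+37=38 <71 → l++
[9,15] 4+37=41 <71 → l++
[10,15] 8+37=45 <71 → l++

l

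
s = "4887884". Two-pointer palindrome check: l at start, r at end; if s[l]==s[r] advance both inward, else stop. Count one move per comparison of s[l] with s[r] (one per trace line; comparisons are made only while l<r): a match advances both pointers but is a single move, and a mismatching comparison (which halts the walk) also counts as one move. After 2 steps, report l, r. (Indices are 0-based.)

l=2, r=4

l=0 r=6: '4'=='4', l++,r--
l=1 r=5: '8'=='8', l++,r--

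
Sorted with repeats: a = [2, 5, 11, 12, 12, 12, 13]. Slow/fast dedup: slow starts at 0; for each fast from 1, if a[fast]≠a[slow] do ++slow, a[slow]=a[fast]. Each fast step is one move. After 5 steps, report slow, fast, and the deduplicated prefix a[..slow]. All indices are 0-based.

slow=0 fast=1: a[fast]=5≠a[slow]=2 write a[1]=5, slow++,fast++
slow=1 fast=2: a[fast]=11≠a[slow]=5 write a[2]=11, slow++,fast++
slow=2 fast=3: a[fast]=12≠a[slow]=11 write a[3]=12, slow++,fast++
slow=3 fast=4: a[fast]=12=a[slow] dup, fast++
slow=3 fast=5: a[fast]=12=a[slow] dup, fast++

slow=3, fast=6, prefix=[2, 5, 11, 12]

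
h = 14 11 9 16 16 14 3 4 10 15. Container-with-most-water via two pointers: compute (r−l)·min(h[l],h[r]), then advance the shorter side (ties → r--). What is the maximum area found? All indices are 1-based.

max area = 126

l=1 r=10: min(14,15)*9=126 best=126 *, l++
l=2 r=10: min(11,15)*8=88 best=126, l++
l=3 r=10: min(9,15)*7=63 best=126, l++
l=4 r=10: min(16,15)*6=90 best=126, r--
l=4 r=9: min(16,10)*5=50 best=126, r--
l=4 r=8: min(16,4)*4=16 best=126, r--
l=4 r=7: min(16,3)*3=9 best=126, r--
l=4 r=6: min(16,14)*2=28 best=126, r--
l=4 r=5: min(16,16)*1=16 best=126, r--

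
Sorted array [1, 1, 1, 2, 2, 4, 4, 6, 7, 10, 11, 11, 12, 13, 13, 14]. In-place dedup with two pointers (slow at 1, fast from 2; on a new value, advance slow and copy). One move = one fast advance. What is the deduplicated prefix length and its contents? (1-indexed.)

length 10; prefix = [1, 2, 4, 6, 7, 10, 11, 12, 13, 14]

(s=1,f=2) a[fast]=1=a[slow] dup → fast++
(s=1,f=3) a[fast]=1=a[slow] dup → fast++
(s=1,f=4) a[fast]=2≠a[slow]=1 write a[2]=2 → slow++,fast++
(s=2,f=5) a[fast]=2=a[slow] dup → fast++
(s=2,f=6) a[fast]=4≠a[slow]=2 write a[3]=4 → slow++,fast++
(s=3,f=7) a[fast]=4=a[slow] dup → fast++
(s=3,f=8) a[fast]=6≠a[slow]=4 write a[4]=6 → slow++,fast++
(s=4,f=9) a[fast]=7≠a[slow]=6 write a[5]=7 → slow++,fast++
(s=5,f=10) a[fast]=10≠a[slow]=7 write a[6]=10 → slow++,fast++
(s=6,f=11) a[fast]=11≠a[slow]=10 write a[7]=11 → slow++,fast++
(s=7,f=12) a[fast]=11=a[slow] dup → fast++
(s=7,f=13) a[fast]=12≠a[slow]=11 write a[8]=12 → slow++,fast++
(s=8,f=14) a[fast]=13≠a[slow]=12 write a[9]=13 → slow++,fast++
(s=9,f=15) a[fast]=13=a[slow] dup → fast++
(s=9,f=16) a[fast]=14≠a[slow]=13 write a[10]=14 → slow++,fast++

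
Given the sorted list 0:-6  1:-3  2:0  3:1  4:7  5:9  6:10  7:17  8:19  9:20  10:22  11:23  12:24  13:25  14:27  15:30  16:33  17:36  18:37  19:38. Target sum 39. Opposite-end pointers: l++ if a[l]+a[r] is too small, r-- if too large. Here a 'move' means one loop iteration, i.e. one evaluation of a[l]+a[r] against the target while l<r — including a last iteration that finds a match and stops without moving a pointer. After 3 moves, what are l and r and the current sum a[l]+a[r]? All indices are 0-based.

l=3, r=19, sum=39

[0,19] -6+38=32 <39 → l++
[1,19] -3+38=35 <39 → l++
[2,19] 0+38=38 <39 → l++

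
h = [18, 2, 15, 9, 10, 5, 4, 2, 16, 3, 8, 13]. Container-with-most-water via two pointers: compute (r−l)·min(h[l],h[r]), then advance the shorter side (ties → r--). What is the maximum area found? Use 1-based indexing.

[1,12] min(18,13)*11=143 best=143 * → r--
[1,11] min(18,8)*10=80 best=143 → r--
[1,10] min(18,3)*9=27 best=143 → r--
[1,9] min(18,16)*8=128 best=143 → r--
[1,8] min(18,2)*7=14 best=143 → r--
[1,7] min(18,4)*6=24 best=143 → r--
[1,6] min(18,5)*5=25 best=143 → r--
[1,5] min(18,10)*4=40 best=143 → r--
[1,4] min(18,9)*3=27 best=143 → r--
[1,3] min(18,15)*2=30 best=143 → r--
[1,2] min(18,2)*1=2 best=143 → r--

max area = 143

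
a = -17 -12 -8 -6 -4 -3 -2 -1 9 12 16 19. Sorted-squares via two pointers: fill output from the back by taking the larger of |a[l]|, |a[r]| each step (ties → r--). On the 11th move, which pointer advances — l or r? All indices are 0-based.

l=0 r=11: |-17|<=|19| out[11]=361, r--
l=0 r=10: |-17|>|16| out[10]=289, l++
l=1 r=10: |-12|<=|16| out[9]=256, r--
l=1 r=9: |-12|<=|12| out[8]=144, r--
l=1 r=8: |-12|>|9| out[7]=144, l++
l=2 r=8: |-8|<=|9| out[6]=81, r--
l=2 r=7: |-8|>|-1| out[5]=64, l++
l=3 r=7: |-6|>|-1| out[4]=36, l++
l=4 r=7: |-4|>|-1| out[3]=16, l++
l=5 r=7: |-3|>|-1| out[2]=9, l++
l=6 r=7: |-2|>|-1| out[1]=4, l++

l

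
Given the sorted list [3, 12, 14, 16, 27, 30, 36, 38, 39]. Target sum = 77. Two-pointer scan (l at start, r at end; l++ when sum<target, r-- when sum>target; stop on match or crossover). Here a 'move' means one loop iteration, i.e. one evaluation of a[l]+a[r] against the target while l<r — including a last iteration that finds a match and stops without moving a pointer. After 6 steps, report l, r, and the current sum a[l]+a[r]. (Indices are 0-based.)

l=6, r=8, sum=75

l=0 r=8: 3+39=42 <77, l++
l=1 r=8: 12+39=51 <77, l++
l=2 r=8: 14+39=53 <77, l++
l=3 r=8: 16+39=55 <77, l++
l=4 r=8: 27+39=66 <77, l++
l=5 r=8: 30+39=69 <77, l++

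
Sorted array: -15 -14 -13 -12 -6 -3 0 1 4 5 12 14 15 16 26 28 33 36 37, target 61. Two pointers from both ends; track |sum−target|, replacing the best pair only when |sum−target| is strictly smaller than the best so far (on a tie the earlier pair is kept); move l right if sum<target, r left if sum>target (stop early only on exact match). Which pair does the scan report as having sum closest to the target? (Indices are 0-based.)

pair (28, 33) with sum 61 (|Δ|=0)

[0,18] -15+37=22 d=39 * → l++
[1,18] -14+37=23 d=38 * → l++
[2,18] -13+37=24 d=37 * → l++
[3,18] -12+37=25 d=36 * → l++
[4,18] -6+37=31 d=30 * → l++
[5,18] -3+37=34 d=27 * → l++
[6,18] 0+37=37 d=24 * → l++
[7,18] 1+37=38 d=23 * → l++
[8,18] 4+37=41 d=20 * → l++
[9,18] 5+37=42 d=19 * → l++
[10,18] 12+37=49 d=12 * → l++
[11,18] 14+37=51 d=10 * → l++
[12,18] 15+37=52 d=9 * → l++
[13,18] 16+37=53 d=8 * → l++
[14,18] 26+37=63 d=2 * → r--
[14,17] 26+36=62 d=1 * → r--
[14,16] 26+33=59 d=2 → l++
[15,16] 28+33=61 d=0 * → stop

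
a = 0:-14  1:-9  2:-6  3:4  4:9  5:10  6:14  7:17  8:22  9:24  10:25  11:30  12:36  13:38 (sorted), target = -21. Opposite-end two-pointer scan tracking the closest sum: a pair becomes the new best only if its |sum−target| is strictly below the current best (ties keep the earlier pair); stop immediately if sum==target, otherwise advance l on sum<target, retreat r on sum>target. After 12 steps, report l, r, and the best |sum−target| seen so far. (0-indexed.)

[0,13] -14+38=24 d=45 * → r--
[0,12] -14+36=22 d=43 * → r--
[0,11] -14+30=16 d=37 * → r--
[0,10] -14+25=11 d=32 * → r--
[0,9] -14+24=10 d=31 * → r--
[0,8] -14+22=8 d=29 * → r--
[0,7] -14+17=3 d=24 * → r--
[0,6] -14+14=0 d=21 * → r--
[0,5] -14+10=-4 d=17 * → r--
[0,4] -14+9=-5 d=16 * → r--
[0,3] -14+4=-10 d=11 * → r--
[0,2] -14+-6=-20 d=1 * → r--

l=0, r=1, best |Δ|=1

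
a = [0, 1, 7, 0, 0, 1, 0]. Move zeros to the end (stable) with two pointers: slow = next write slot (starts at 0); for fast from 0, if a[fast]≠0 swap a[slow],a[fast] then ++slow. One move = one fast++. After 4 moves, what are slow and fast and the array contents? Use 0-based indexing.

slow=2, fast=4, a=[1, 7, 0, 0, 0, 1, 0]

slow=0 fast=0: a[fast]=0, fast++
slow=0 fast=1: a[fast]=1≠0 swap→a[0]=1, slow++,fast++
slow=1 fast=2: a[fast]=7≠0 swap→a[1]=7, slow++,fast++
slow=2 fast=3: a[fast]=0, fast++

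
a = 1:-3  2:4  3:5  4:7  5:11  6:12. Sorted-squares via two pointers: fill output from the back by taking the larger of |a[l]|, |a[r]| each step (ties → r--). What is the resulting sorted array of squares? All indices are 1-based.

[9, 16, 25, 49, 121, 144]

[1,6] |-3|<=|12| out[6]=144 → r--
[1,5] |-3|<=|11| out[5]=121 → r--
[1,4] |-3|<=|7| out[4]=49 → r--
[1,3] |-3|<=|5| out[3]=25 → r--
[1,2] |-3|<=|4| out[2]=16 → r--
[1,1] |-3|<=|-3| out[1]=9 → r--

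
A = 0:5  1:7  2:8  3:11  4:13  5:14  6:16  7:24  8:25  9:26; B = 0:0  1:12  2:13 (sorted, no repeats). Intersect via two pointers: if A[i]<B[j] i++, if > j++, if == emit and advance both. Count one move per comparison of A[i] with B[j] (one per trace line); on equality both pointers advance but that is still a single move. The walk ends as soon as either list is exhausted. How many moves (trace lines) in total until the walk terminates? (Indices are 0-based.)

i=0 j=0: 5>0, j++
i=0 j=1: 5<12, i++
i=1 j=1: 7<12, i++
i=2 j=1: 8<12, i++
i=3 j=1: 11<12, i++
i=4 j=1: 13>12, j++
i=4 j=2: 13==13 emit, i++,j++

7 moves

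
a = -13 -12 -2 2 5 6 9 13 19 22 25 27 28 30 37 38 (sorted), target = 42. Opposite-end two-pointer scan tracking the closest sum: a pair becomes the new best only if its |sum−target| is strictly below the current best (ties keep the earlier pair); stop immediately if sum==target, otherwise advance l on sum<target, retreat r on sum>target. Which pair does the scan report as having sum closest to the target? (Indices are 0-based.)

pair (5, 37) with sum 42 (|Δ|=0)

[0,15] -13+38=25 d=17 * → l++
[1,15] -12+38=26 d=16 * → l++
[2,15] -2+38=36 d=6 * → l++
[3,15] 2+38=40 d=2 * → l++
[4,15] 5+38=43 d=1 * → r--
[4,14] 5+37=42 d=0 * → stop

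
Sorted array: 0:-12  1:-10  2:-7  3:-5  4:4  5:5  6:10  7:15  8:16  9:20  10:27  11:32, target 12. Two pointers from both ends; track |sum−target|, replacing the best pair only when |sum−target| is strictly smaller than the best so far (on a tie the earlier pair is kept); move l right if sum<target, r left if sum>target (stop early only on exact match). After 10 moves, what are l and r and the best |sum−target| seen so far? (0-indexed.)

l=0 r=11: -12+32=20 d=8 *, r--
l=0 r=10: -12+27=15 d=3 *, r--
l=0 r=9: -12+20=8 d=4, l++
l=1 r=9: -10+20=10 d=2 *, l++
l=2 r=9: -7+20=13 d=1 *, r--
l=2 r=8: -7+16=9 d=3, l++
l=3 r=8: -5+16=11 d=1, l++
l=4 r=8: 4+16=20 d=8, r--
l=4 r=7: 4+15=19 d=7, r--
l=4 r=6: 4+10=14 d=2, r--

l=4, r=5, best |Δ|=1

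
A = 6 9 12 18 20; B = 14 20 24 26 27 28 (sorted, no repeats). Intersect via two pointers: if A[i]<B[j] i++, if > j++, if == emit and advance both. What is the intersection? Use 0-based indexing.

[i=0,j=0] 6<14 → i++
[i=1,j=0] 9<14 → i++
[i=2,j=0] 12<14 → i++
[i=3,j=0] 18>14 → j++
[i=3,j=1] 18<20 → i++
[i=4,j=1] 20==20 emit → i++,j++

intersection = [20]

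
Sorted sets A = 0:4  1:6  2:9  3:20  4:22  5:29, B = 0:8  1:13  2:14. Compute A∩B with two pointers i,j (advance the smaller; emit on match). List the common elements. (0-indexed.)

intersection = []

i=0 j=0: 4<8, i++
i=1 j=0: 6<8, i++
i=2 j=0: 9>8, j++
i=2 j=1: 9<13, i++
i=3 j=1: 20>13, j++
i=3 j=2: 20>14, j++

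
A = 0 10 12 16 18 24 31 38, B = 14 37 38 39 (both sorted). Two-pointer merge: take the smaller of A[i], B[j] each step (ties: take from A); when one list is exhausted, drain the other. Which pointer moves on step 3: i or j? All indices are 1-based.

i

[i=1,j=1] A[i]=0<=B[j]=14 take 0 → i++
[i=2,j=1] A[i]=10<=B[j]=14 take 10 → i++
[i=3,j=1] A[i]=12<=B[j]=14 take 12 → i++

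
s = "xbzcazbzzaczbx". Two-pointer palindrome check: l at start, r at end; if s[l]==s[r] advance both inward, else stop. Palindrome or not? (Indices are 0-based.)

not a palindrome (mismatch at 6,7)

[0,13] 'x'=='x' → l++,r--
[1,12] 'b'=='b' → l++,r--
[2,11] 'z'=='z' → l++,r--
[3,10] 'c'=='c' → l++,r--
[4,9] 'a'=='a' → l++,r--
[5,8] 'z'=='z' → l++,r--
[6,7] 'b'!='z' → stop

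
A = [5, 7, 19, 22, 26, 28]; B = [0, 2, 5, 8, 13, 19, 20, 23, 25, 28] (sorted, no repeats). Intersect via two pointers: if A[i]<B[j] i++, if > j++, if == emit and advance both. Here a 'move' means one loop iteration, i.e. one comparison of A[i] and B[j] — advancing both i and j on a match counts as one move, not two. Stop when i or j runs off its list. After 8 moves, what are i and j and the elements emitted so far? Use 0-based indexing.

i=0 j=0: 5>0, j++
i=0 j=1: 5>2, j++
i=0 j=2: 5==5 emit, i++,j++
i=1 j=3: 7<8, i++
i=2 j=3: 19>8, j++
i=2 j=4: 19>13, j++
i=2 j=5: 19==19 emit, i++,j++
i=3 j=6: 22>20, j++

i=3, j=7, emitted=[5, 19]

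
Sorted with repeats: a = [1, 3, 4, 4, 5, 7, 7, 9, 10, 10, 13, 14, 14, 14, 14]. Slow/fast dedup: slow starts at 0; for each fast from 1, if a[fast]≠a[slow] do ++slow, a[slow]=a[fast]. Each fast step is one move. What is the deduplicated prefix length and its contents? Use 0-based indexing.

(s=0,f=1) a[fast]=3≠a[slow]=1 write a[1]=3 → slow++,fast++
(s=1,f=2) a[fast]=4≠a[slow]=3 write a[2]=4 → slow++,fast++
(s=2,f=3) a[fast]=4=a[slow] dup → fast++
(s=2,f=4) a[fast]=5≠a[slow]=4 write a[3]=5 → slow++,fast++
(s=3,f=5) a[fast]=7≠a[slow]=5 write a[4]=7 → slow++,fast++
(s=4,f=6) a[fast]=7=a[slow] dup → fast++
(s=4,f=7) a[fast]=9≠a[slow]=7 write a[5]=9 → slow++,fast++
(s=5,f=8) a[fast]=10≠a[slow]=9 write a[6]=10 → slow++,fast++
(s=6,f=9) a[fast]=10=a[slow] dup → fast++
(s=6,f=10) a[fast]=13≠a[slow]=10 write a[7]=13 → slow++,fast++
(s=7,f=11) a[fast]=14≠a[slow]=13 write a[8]=14 → slow++,fast++
(s=8,f=12) a[fast]=14=a[slow] dup → fast++
(s=8,f=13) a[fast]=14=a[slow] dup → fast++
(s=8,f=14) a[fast]=14=a[slow] dup → fast++

length 9; prefix = [1, 3, 4, 5, 7, 9, 10, 13, 14]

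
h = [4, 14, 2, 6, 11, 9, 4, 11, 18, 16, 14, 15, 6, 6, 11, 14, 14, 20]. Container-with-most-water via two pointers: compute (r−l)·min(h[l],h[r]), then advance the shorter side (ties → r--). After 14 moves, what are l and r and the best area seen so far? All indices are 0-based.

l=0 r=17: min(4,20)*17=68 best=68 *, l++
l=1 r=17: min(14,20)*16=224 best=224 *, l++
l=2 r=17: min(2,20)*15=30 best=224, l++
l=3 r=17: min(6,20)*14=84 best=224, l++
l=4 r=17: min(11,20)*13=143 best=224, l++
l=5 r=17: min(9,20)*12=108 best=224, l++
l=6 r=17: min(4,20)*11=44 best=224, l++
l=7 r=17: min(11,20)*10=110 best=224, l++
l=8 r=17: min(18,20)*9=162 best=224, l++
l=9 r=17: min(16,20)*8=128 best=224, l++
l=10 r=17: min(14,20)*7=98 best=224, l++
l=11 r=17: min(15,20)*6=90 best=224, l++
l=12 r=17: min(6,20)*5=30 best=224, l++
l=13 r=17: min(6,20)*4=24 best=224, l++

l=14, r=17, best area=224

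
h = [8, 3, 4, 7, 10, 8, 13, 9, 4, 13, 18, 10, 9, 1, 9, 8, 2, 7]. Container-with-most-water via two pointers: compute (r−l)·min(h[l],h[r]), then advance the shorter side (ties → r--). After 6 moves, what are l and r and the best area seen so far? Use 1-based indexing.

[1,18] min(8,7)*17=119 best=119 * → r--
[1,17] min(8,2)*16=32 best=119 → r--
[1,16] min(8,8)*15=120 best=120 * → r--
[1,15] min(8,9)*14=112 best=120 → l++
[2,15] min(3,9)*13=39 best=120 → l++
[3,15] min(4,9)*12=48 best=120 → l++

l=4, r=15, best area=120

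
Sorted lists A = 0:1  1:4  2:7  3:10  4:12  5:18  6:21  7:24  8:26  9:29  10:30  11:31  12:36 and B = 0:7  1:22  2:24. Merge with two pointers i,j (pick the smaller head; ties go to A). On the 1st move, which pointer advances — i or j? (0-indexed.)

i

[i=0,j=0] A[i]=1<=B[j]=7 take 1 → i++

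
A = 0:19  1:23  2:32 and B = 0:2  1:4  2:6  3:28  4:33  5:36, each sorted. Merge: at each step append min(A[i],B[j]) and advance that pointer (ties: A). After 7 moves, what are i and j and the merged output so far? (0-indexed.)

i=3, j=4, merged so far=[2, 4, 6, 19, 23, 28, 32]

[i=0,j=0] A[i]=19>B[j]=2 take 2 → j++
[i=0,j=1] A[i]=19>B[j]=4 take 4 → j++
[i=0,j=2] A[i]=19>B[j]=6 take 6 → j++
[i=0,j=3] A[i]=19<=B[j]=28 take 19 → i++
[i=1,j=3] A[i]=23<=B[j]=28 take 23 → i++
[i=2,j=3] A[i]=32>B[j]=28 take 28 → j++
[i=2,j=4] A[i]=32<=B[j]=33 take 32 → i++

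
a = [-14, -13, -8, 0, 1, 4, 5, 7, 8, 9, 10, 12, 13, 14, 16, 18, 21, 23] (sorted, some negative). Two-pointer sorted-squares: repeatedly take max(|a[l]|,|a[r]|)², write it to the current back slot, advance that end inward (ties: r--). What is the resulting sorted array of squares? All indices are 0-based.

l=0 r=17: |-14|<=|23| out[17]=529, r--
l=0 r=16: |-14|<=|21| out[16]=441, r--
l=0 r=15: |-14|<=|18| out[15]=324, r--
l=0 r=14: |-14|<=|16| out[14]=256, r--
l=0 r=13: |-14|<=|14| out[13]=196, r--
l=0 r=12: |-14|>|13| out[12]=196, l++
l=1 r=12: |-13|<=|13| out[11]=169, r--
l=1 r=11: |-13|>|12| out[10]=169, l++
l=2 r=11: |-8|<=|12| out[9]=144, r--
l=2 r=10: |-8|<=|10| out[8]=100, r--
l=2 r=9: |-8|<=|9| out[7]=81, r--
l=2 r=8: |-8|<=|8| out[6]=64, r--
l=2 r=7: |-8|>|7| out[5]=64, l++
l=3 r=7: |0|<=|7| out[4]=49, r--
l=3 r=6: |0|<=|5| out[3]=25, r--
l=3 r=5: |0|<=|4| out[2]=16, r--
l=3 r=4: |0|<=|1| out[1]=1, r--
l=3 r=3: |0|<=|0| out[0]=0, r--

[0, 1, 16, 25, 49, 64, 64, 81, 100, 144, 169, 169, 196, 196, 256, 324, 441, 529]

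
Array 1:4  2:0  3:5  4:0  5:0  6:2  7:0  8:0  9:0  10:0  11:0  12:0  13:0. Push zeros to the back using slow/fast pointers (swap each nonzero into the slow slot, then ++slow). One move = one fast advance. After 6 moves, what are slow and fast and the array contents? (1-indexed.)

slow=4, fast=7, a=[4, 5, 2, 0, 0, 0, 0, 0, 0, 0, 0, 0, 0]

slow=1 fast=1: a[fast]=4≠0 swap→a[1]=4, slow++,fast++
slow=2 fast=2: a[fast]=0, fast++
slow=2 fast=3: a[fast]=5≠0 swap→a[2]=5, slow++,fast++
slow=3 fast=4: a[fast]=0, fast++
slow=3 fast=5: a[fast]=0, fast++
slow=3 fast=6: a[fast]=2≠0 swap→a[3]=2, slow++,fast++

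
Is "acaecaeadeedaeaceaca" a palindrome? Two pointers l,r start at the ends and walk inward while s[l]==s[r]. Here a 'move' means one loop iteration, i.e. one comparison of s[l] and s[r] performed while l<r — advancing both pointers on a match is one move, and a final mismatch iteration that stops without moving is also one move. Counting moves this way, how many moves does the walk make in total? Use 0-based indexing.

10 moves

[0,19] 'a'=='a' → l++,r--
[1,18] 'c'=='c' → l++,r--
[2,17] 'a'=='a' → l++,r--
[3,16] 'e'=='e' → l++,r--
[4,15] 'c'=='c' → l++,r--
[5,14] 'a'=='a' → l++,r--
[6,13] 'e'=='e' → l++,r--
[7,12] 'a'=='a' → l++,r--
[8,11] 'd'=='d' → l++,r--
[9,10] 'e'=='e' → l++,r--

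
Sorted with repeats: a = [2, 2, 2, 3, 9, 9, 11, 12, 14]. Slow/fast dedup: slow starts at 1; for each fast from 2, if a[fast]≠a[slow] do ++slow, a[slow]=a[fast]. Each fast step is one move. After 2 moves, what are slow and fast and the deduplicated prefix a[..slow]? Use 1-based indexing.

slow=1, fast=4, prefix=[2]

slow=1 fast=2: a[fast]=2=a[slow] dup, fast++
slow=1 fast=3: a[fast]=2=a[slow] dup, fast++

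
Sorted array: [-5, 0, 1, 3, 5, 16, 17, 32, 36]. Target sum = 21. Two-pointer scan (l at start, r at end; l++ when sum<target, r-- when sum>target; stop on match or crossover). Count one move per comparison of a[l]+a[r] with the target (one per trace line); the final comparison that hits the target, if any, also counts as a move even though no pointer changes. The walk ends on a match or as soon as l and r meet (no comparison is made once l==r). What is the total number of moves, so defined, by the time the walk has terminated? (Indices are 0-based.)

[0,8] -5+36=31 >21 → r--
[0,7] -5+32=27 >21 → r--
[0,6] -5+17=12 <21 → l++
[1,6] 0+17=17 <21 → l++
[2,6] 1+17=18 <21 → l++
[3,6] 3+17=20 <21 → l++
[4,6] 5+17=22 >21 → r--
[4,5] 5+16=21 → found

8 moves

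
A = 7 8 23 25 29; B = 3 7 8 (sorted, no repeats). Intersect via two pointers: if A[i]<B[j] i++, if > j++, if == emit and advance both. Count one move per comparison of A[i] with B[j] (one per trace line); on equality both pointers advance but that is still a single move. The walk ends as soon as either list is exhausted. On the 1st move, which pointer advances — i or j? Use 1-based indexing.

[i=1,j=1] 7>3 → j++

j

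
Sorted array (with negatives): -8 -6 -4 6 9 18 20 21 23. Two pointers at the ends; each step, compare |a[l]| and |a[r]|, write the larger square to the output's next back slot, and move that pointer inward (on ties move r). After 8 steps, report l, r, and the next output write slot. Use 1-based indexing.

[1,9] |-8|<=|23| out[9]=529 → r--
[1,8] |-8|<=|21| out[8]=441 → r--
[1,7] |-8|<=|20| out[7]=400 → r--
[1,6] |-8|<=|18| out[6]=324 → r--
[1,5] |-8|<=|9| out[5]=81 → r--
[1,4] |-8|>|6| out[4]=64 → l++
[2,4] |-6|<=|6| out[3]=36 → r--
[2,3] |-6|>|-4| out[2]=36 → l++

l=3, r=3, next write slot=1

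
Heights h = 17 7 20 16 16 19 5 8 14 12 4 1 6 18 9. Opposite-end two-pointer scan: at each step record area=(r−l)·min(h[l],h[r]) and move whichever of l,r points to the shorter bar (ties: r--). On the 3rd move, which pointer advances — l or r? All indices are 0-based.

l

[0,14] min(17,9)*14=126 best=126 * → r--
[0,13] min(17,18)*13=221 best=221 * → l++
[1,13] min(7,18)*12=84 best=221 → l++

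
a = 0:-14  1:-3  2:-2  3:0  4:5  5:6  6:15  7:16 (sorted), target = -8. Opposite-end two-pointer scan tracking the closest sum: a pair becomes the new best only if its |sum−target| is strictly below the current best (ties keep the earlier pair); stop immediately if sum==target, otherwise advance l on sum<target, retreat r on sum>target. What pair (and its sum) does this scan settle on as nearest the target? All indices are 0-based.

l=0 r=7: -14+16=2 d=10 *, r--
l=0 r=6: -14+15=1 d=9 *, r--
l=0 r=5: -14+6=-8 d=0 *, stop

pair (-14, 6) with sum -8 (|Δ|=0)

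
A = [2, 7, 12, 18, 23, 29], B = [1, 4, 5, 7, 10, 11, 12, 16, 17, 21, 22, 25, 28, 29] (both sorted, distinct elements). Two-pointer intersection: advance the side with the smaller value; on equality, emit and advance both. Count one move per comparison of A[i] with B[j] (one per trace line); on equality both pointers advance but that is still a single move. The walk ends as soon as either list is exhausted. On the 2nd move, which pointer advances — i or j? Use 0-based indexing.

i=0 j=0: 2>1, j++
i=0 j=1: 2<4, i++

i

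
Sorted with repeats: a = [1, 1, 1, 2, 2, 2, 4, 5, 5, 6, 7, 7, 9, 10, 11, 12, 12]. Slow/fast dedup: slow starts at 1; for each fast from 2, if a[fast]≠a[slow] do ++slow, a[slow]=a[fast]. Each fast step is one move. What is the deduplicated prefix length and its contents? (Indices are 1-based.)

length 10; prefix = [1, 2, 4, 5, 6, 7, 9, 10, 11, 12]

(s=1,f=2) a[fast]=1=a[slow] dup → fast++
(s=1,f=3) a[fast]=1=a[slow] dup → fast++
(s=1,f=4) a[fast]=2≠a[slow]=1 write a[2]=2 → slow++,fast++
(s=2,f=5) a[fast]=2=a[slow] dup → fast++
(s=2,f=6) a[fast]=2=a[slow] dup → fast++
(s=2,f=7) a[fast]=4≠a[slow]=2 write a[3]=4 → slow++,fast++
(s=3,f=8) a[fast]=5≠a[slow]=4 write a[4]=5 → slow++,fast++
(s=4,f=9) a[fast]=5=a[slow] dup → fast++
(s=4,f=10) a[fast]=6≠a[slow]=5 write a[5]=6 → slow++,fast++
(s=5,f=11) a[fast]=7≠a[slow]=6 write a[6]=7 → slow++,fast++
(s=6,f=12) a[fast]=7=a[slow] dup → fast++
(s=6,f=13) a[fast]=9≠a[slow]=7 write a[7]=9 → slow++,fast++
(s=7,f=14) a[fast]=10≠a[slow]=9 write a[8]=10 → slow++,fast++
(s=8,f=15) a[fast]=11≠a[slow]=10 write a[9]=11 → slow++,fast++
(s=9,f=16) a[fast]=12≠a[slow]=11 write a[10]=12 → slow++,fast++
(s=10,f=17) a[fast]=12=a[slow] dup → fast++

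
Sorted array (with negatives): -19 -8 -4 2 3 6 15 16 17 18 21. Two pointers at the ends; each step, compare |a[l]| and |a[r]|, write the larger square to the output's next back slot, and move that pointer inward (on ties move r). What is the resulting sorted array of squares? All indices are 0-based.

[4, 9, 16, 36, 64, 225, 256, 289, 324, 361, 441]

[0,10] |-19|<=|21| out[10]=441 → r--
[0,9] |-19|>|18| out[9]=361 → l++
[1,9] |-8|<=|18| out[8]=324 → r--
[1,8] |-8|<=|17| out[7]=289 → r--
[1,7] |-8|<=|16| out[6]=256 → r--
[1,6] |-8|<=|15| out[5]=225 → r--
[1,5] |-8|>|6| out[4]=64 → l++
[2,5] |-4|<=|6| out[3]=36 → r--
[2,4] |-4|>|3| out[2]=16 → l++
[3,4] |2|<=|3| out[1]=9 → r--
[3,3] |2|<=|2| out[0]=4 → r--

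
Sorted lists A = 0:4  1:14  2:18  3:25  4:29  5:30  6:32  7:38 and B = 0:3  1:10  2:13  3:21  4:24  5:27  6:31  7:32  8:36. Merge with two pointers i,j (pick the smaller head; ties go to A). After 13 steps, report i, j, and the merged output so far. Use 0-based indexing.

i=0 j=0: A[i]=4>B[j]=3 take 3, j++
i=0 j=1: A[i]=4<=B[j]=10 take 4, i++
i=1 j=1: A[i]=14>B[j]=10 take 10, j++
i=1 j=2: A[i]=14>B[j]=13 take 13, j++
i=1 j=3: A[i]=14<=B[j]=21 take 14, i++
i=2 j=3: A[i]=18<=B[j]=21 take 18, i++
i=3 j=3: A[i]=25>B[j]=21 take 21, j++
i=3 j=4: A[i]=25>B[j]=24 take 24, j++
i=3 j=5: A[i]=25<=B[j]=27 take 25, i++
i=4 j=5: A[i]=29>B[j]=27 take 27, j++
i=4 j=6: A[i]=29<=B[j]=31 take 29, i++
i=5 j=6: A[i]=30<=B[j]=31 take 30, i++
i=6 j=6: A[i]=32>B[j]=31 take 31, j++

i=6, j=7, merged so far=[3, 4, 10, 13, 14, 18, 21, 24, 25, 27, 29, 30, 31]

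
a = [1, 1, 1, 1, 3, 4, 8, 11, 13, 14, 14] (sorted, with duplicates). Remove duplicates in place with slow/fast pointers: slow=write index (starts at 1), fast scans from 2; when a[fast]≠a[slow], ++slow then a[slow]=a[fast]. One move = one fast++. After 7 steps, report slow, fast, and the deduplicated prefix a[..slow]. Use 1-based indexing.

slow=5, fast=9, prefix=[1, 3, 4, 8, 11]

(s=1,f=2) a[fast]=1=a[slow] dup → fast++
(s=1,f=3) a[fast]=1=a[slow] dup → fast++
(s=1,f=4) a[fast]=1=a[slow] dup → fast++
(s=1,f=5) a[fast]=3≠a[slow]=1 write a[2]=3 → slow++,fast++
(s=2,f=6) a[fast]=4≠a[slow]=3 write a[3]=4 → slow++,fast++
(s=3,f=7) a[fast]=8≠a[slow]=4 write a[4]=8 → slow++,fast++
(s=4,f=8) a[fast]=11≠a[slow]=8 write a[5]=11 → slow++,fast++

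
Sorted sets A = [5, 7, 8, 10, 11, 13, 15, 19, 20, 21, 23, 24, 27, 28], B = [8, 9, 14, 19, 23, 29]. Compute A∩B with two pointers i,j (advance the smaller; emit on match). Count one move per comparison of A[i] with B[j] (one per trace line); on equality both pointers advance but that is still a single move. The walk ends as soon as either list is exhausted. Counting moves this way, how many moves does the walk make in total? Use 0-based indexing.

16 moves

i=0 j=0: 5<8, i++
i=1 j=0: 7<8, i++
i=2 j=0: 8==8 emit, i++,j++
i=3 j=1: 10>9, j++
i=3 j=2: 10<14, i++
i=4 j=2: 11<14, i++
i=5 j=2: 13<14, i++
i=6 j=2: 15>14, j++
i=6 j=3: 15<19, i++
i=7 j=3: 19==19 emit, i++,j++
i=8 j=4: 20<23, i++
i=9 j=4: 21<23, i++
i=10 j=4: 23==23 emit, i++,j++
i=11 j=5: 24<29, i++
i=12 j=5: 27<29, i++
i=13 j=5: 28<29, i++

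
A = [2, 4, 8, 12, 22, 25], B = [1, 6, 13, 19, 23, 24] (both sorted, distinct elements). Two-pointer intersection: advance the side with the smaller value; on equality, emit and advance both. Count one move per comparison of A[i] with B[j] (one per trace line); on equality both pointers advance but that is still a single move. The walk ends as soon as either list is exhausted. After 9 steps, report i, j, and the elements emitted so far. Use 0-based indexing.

i=5, j=4, emitted=[]

i=0 j=0: 2>1, j++
i=0 j=1: 2<6, i++
i=1 j=1: 4<6, i++
i=2 j=1: 8>6, j++
i=2 j=2: 8<13, i++
i=3 j=2: 12<13, i++
i=4 j=2: 22>13, j++
i=4 j=3: 22>19, j++
i=4 j=4: 22<23, i++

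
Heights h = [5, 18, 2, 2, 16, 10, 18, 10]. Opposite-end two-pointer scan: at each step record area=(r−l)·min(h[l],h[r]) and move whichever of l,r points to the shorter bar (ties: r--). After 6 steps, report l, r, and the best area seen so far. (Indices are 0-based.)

l=1, r=2, best area=90

l=0 r=7: min(5,10)*7=35 best=35 *, l++
l=1 r=7: min(18,10)*6=60 best=60 *, r--
l=1 r=6: min(18,18)*5=90 best=90 *, r--
l=1 r=5: min(18,10)*4=40 best=90, r--
l=1 r=4: min(18,16)*3=48 best=90, r--
l=1 r=3: min(18,2)*2=4 best=90, r--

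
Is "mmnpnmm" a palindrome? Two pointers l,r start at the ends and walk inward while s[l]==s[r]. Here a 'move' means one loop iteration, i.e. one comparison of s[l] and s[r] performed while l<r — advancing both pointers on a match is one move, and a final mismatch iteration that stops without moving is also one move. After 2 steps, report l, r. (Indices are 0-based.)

l=2, r=4

[0,6] 'm'=='m' → l++,r--
[1,5] 'm'=='m' → l++,r--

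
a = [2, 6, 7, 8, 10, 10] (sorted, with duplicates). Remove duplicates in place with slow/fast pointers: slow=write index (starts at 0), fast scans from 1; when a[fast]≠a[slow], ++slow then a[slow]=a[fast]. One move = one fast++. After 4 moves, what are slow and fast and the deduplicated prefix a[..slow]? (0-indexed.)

slow=4, fast=5, prefix=[2, 6, 7, 8, 10]

slow=0 fast=1: a[fast]=6≠a[slow]=2 write a[1]=6, slow++,fast++
slow=1 fast=2: a[fast]=7≠a[slow]=6 write a[2]=7, slow++,fast++
slow=2 fast=3: a[fast]=8≠a[slow]=7 write a[3]=8, slow++,fast++
slow=3 fast=4: a[fast]=10≠a[slow]=8 write a[4]=10, slow++,fast++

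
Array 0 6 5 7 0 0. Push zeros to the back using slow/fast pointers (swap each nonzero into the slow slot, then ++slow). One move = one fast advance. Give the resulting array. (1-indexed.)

slow=1 fast=1: a[fast]=0, fast++
slow=1 fast=2: a[fast]=6≠0 swap→a[1]=6, slow++,fast++
slow=2 fast=3: a[fast]=5≠0 swap→a[2]=5, slow++,fast++
slow=3 fast=4: a[fast]=7≠0 swap→a[3]=7, slow++,fast++
slow=4 fast=5: a[fast]=0, fast++
slow=4 fast=6: a[fast]=0, fast++

[6, 5, 7, 0, 0, 0]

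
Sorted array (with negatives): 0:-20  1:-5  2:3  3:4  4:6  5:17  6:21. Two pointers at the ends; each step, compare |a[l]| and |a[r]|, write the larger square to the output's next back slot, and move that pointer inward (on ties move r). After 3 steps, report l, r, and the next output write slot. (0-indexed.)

l=1, r=4, next write slot=3

l=0 r=6: |-20|<=|21| out[6]=441, r--
l=0 r=5: |-20|>|17| out[5]=400, l++
l=1 r=5: |-5|<=|17| out[4]=289, r--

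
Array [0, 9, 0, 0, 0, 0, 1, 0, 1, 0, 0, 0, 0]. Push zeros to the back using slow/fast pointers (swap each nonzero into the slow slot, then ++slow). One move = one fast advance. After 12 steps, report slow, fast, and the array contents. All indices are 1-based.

slow=1 fast=1: a[fast]=0, fast++
slow=1 fast=2: a[fast]=9≠0 swap→a[1]=9, slow++,fast++
slow=2 fast=3: a[fast]=0, fast++
slow=2 fast=4: a[fast]=0, fast++
slow=2 fast=5: a[fast]=0, fast++
slow=2 fast=6: a[fast]=0, fast++
slow=2 fast=7: a[fast]=1≠0 swap→a[2]=1, slow++,fast++
slow=3 fast=8: a[fast]=0, fast++
slow=3 fast=9: a[fast]=1≠0 swap→a[3]=1, slow++,fast++
slow=4 fast=10: a[fast]=0, fast++
slow=4 fast=11: a[fast]=0, fast++
slow=4 fast=12: a[fast]=0, fast++

slow=4, fast=13, a=[9, 1, 1, 0, 0, 0, 0, 0, 0, 0, 0, 0, 0]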